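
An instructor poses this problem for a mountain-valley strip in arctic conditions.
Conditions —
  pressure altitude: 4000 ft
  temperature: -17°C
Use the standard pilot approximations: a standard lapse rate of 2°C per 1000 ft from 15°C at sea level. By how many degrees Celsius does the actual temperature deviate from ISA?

ISA-24°C

ISA temperature at 4000 ft = 15 − 2 × (4000/1000) = 7°C.
Deviation = OAT − ISA = -17 − 7 = -24°C.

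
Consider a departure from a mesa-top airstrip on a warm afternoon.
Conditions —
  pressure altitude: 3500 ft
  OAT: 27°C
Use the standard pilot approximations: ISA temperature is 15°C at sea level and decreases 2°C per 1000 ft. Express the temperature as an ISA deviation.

ISA temperature at 3500 ft = 15 − 2 × (3500/1000) = 8°C.
Deviation = OAT − ISA = 27 − 8 = +19°C.

ISA+19°C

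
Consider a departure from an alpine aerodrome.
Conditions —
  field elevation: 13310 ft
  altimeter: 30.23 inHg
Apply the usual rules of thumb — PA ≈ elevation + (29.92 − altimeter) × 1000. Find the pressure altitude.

Pressure correction = (29.92 − 30.23) × 1000 = -310 ft.
Pressure altitude = 13310 + (-310) = 13000 ft.

13000 ft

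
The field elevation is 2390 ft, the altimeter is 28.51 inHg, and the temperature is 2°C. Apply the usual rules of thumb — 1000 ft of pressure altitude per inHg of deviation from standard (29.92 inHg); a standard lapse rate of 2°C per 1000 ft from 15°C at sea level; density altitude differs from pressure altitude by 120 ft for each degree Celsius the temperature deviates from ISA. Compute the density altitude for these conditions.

Pressure altitude = 2390 + (29.92 − 28.51) × 1000 = 2390 + (+1410) = 3800 ft.
ISA temperature at 3800 ft = 15 − 2 × (3800/1000) = 7.4°C.
ISA deviation = 2 − 7.4 = -5.4°C.
Density altitude = 3800 + 120 × (-5.4) = 3152 ft.

3152 ft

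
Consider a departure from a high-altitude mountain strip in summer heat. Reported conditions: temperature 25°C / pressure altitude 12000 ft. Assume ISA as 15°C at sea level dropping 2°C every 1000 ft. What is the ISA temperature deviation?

ISA temperature at 12000 ft = 15 − 2 × (12000/1000) = -9°C.
Deviation = OAT − ISA = 25 − (-9) = +34°C.

ISA+34°C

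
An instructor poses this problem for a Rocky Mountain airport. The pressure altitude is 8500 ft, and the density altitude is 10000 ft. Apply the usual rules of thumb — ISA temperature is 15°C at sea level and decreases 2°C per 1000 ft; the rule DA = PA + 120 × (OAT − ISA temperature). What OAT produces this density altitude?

10.5°C

Density altitude − pressure altitude = 10000 − 8500 = +1500 ft.
At 120 ft/°C that is an ISA deviation of 1500/120 = +12.5°C.
ISA temperature at 8500 ft = 15 − 2 × (8500/1000) = -2°C.
OAT = ISA + deviation = -2 + (+12.5) = 10.5°C.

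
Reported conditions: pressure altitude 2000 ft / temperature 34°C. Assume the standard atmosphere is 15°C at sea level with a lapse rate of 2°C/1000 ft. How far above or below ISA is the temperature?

ISA temperature at 2000 ft = 15 − 2 × (2000/1000) = 11°C.
Deviation = OAT − ISA = 34 − 11 = +23°C.

ISA+23°C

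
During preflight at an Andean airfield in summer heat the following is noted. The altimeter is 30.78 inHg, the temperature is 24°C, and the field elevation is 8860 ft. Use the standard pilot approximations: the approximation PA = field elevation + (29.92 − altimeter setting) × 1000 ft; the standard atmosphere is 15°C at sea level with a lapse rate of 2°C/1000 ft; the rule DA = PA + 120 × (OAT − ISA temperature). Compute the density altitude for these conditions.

11000 ft

Pressure altitude = 8860 + (29.92 − 30.78) × 1000 = 8860 + (-860) = 8000 ft.
ISA temperature at 8000 ft = 15 − 2 × (8000/1000) = -1°C.
ISA deviation = 24 − (-1) = +25°C.
Density altitude = 8000 + 120 × (25) = 11000 ft.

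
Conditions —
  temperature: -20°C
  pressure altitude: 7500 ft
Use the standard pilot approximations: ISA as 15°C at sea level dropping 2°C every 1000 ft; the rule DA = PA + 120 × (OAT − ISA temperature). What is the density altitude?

5100 ft

ISA temperature at 7500 ft = 15 − 2 × (7500/1000) = 0°C.
ISA deviation = -20 − 0 = -20°C.
Density altitude = 7500 + 120 × (-20) = 7500 + (-2400) = 5100 ft.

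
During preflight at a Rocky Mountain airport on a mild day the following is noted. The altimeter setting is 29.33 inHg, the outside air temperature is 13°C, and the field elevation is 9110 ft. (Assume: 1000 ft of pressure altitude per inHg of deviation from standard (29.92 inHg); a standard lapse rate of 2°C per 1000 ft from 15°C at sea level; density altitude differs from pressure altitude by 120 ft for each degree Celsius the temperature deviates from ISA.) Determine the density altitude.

Pressure altitude = 9110 + (29.92 − 29.33) × 1000 = 9110 + (+590) = 9700 ft.
ISA temperature at 9700 ft = 15 − 2 × (9700/1000) = -4.4°C.
ISA deviation = 13 − (-4.4) = +17.4°C.
Density altitude = 9700 + 120 × (17.4) = 11788 ft.

11788 ft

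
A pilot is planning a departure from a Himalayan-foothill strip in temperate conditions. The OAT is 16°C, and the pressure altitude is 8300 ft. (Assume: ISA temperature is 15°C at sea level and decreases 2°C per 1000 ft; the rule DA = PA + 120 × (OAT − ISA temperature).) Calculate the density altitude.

ISA temperature at 8300 ft = 15 − 2 × (8300/1000) = -1.6°C.
ISA deviation = 16 − (-1.6) = +17.6°C.
Density altitude = 8300 + 120 × (17.6) = 8300 + (+2112) = 10412 ft.

10412 ft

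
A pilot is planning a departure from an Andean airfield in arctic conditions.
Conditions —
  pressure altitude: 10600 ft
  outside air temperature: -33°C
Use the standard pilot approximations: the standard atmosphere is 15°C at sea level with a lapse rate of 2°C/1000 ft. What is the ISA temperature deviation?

ISA temperature at 10600 ft = 15 − 2 × (10600/1000) = -6.2°C.
Deviation = OAT − ISA = -33 − (-6.2) = -26.8°C.

ISA-26.8°C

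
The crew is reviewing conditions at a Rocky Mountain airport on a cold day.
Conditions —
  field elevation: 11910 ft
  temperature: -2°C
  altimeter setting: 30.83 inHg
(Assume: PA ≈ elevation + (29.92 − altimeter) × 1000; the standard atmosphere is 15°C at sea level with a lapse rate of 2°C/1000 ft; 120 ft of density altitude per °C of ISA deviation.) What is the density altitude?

11600 ft

Pressure altitude = 11910 + (29.92 − 30.83) × 1000 = 11910 + (-910) = 11000 ft.
ISA temperature at 11000 ft = 15 − 2 × (11000/1000) = -7°C.
ISA deviation = -2 − (-7) = +5°C.
Density altitude = 11000 + 120 × (5) = 11600 ft.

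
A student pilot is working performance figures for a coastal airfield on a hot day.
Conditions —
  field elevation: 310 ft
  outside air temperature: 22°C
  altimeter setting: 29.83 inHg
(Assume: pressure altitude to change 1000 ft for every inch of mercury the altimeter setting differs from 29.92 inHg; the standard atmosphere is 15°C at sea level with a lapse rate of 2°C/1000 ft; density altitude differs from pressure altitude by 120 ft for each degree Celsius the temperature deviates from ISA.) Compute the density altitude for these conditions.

1336 ft

Pressure altitude = 310 + (29.92 − 29.83) × 1000 = 310 + (+90) = 400 ft.
ISA temperature at 400 ft = 15 − 2 × (400/1000) = 14.2°C.
ISA deviation = 22 − 14.2 = +7.8°C.
Density altitude = 400 + 120 × (7.8) = 1336 ft.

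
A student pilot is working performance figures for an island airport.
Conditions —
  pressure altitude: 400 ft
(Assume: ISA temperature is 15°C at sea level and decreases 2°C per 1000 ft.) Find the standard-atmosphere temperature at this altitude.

ISA temperature = 15 − 2 × (400/1000) = 15 − 0.8 = 14.2°C.

14.2°C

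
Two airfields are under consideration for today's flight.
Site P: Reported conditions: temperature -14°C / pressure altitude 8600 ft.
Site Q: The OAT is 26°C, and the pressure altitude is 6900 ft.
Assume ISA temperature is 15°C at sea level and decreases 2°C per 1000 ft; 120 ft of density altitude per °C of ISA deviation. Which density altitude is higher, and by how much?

Site Q by 2692 ft

Site P: ISA temp = -2.2°C, deviation -11.8°C, DA = 8600 + 120 × (-11.8) = 7184 ft.
Site Q: ISA temp = 1.2°C, deviation +24.8°C, DA = 6900 + 120 × 24.8 = 9876 ft.
Site Q is higher by 9876 − 7184 = 2692 ft.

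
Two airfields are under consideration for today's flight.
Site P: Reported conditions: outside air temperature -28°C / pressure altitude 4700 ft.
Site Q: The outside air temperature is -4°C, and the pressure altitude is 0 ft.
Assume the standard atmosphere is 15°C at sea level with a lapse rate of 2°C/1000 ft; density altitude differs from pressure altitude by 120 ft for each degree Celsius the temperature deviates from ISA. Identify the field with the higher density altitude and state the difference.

Site P: ISA temp = 5.6°C, deviation -33.6°C, DA = 4700 + 120 × (-33.6) = 668 ft.
Site Q: ISA temp = 15°C, deviation -19°C, DA = 0 + 120 × (-19) = -2280 ft.
Site P is higher by 668 − (-2280) = 2948 ft.

Site P by 2948 ft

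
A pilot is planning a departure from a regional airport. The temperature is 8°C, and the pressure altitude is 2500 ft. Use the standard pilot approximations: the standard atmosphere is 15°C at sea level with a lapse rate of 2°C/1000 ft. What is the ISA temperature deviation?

ISA-2°C

ISA temperature at 2500 ft = 15 − 2 × (2500/1000) = 10°C.
Deviation = OAT − ISA = 8 − 10 = -2°C.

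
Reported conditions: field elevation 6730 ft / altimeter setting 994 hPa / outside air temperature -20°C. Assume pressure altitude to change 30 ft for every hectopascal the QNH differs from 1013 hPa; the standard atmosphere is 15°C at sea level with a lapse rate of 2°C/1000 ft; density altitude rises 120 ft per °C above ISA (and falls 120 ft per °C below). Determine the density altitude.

Pressure altitude = 6730 + (1013 − 994) × 30 = 6730 + (+570) = 7300 ft.
ISA temperature at 7300 ft = 15 − 2 × (7300/1000) = 0.4°C.
ISA deviation = -20 − 0.4 = -20.4°C.
Density altitude = 7300 + 120 × (-20.4) = 4852 ft.

4852 ft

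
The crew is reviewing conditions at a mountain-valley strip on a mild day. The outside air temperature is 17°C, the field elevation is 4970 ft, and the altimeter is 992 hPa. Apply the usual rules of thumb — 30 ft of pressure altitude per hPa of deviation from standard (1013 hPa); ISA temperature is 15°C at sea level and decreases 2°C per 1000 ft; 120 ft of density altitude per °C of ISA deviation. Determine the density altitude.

Pressure altitude = 4970 + (1013 − 992) × 30 = 4970 + (+630) = 5600 ft.
ISA temperature at 5600 ft = 15 − 2 × (5600/1000) = 3.8°C.
ISA deviation = 17 − 3.8 = +13.2°C.
Density altitude = 5600 + 120 × (13.2) = 7184 ft.

7184 ft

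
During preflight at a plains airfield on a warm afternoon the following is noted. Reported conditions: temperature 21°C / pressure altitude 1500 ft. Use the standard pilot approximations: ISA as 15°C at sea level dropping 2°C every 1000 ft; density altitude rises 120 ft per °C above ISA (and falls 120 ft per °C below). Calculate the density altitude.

2580 ft

ISA temperature at 1500 ft = 15 − 2 × (1500/1000) = 12°C.
ISA deviation = 21 − 12 = +9°C.
Density altitude = 1500 + 120 × (9) = 1500 + (+1080) = 2580 ft.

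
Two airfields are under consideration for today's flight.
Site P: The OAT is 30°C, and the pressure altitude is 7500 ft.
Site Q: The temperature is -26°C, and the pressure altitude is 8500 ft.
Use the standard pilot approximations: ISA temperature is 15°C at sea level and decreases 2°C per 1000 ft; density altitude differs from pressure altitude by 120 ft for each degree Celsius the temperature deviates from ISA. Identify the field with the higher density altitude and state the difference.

Site P by 5480 ft

Site P: ISA temp = 0°C, deviation +30°C, DA = 7500 + 120 × 30 = 11100 ft.
Site Q: ISA temp = -2°C, deviation -24°C, DA = 8500 + 120 × (-24) = 5620 ft.
Site P is higher by 11100 − 5620 = 5480 ft.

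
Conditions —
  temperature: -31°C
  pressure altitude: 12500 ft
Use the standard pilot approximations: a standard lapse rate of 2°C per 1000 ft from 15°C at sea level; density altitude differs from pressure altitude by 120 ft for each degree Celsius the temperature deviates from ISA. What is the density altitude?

9980 ft

ISA temperature at 12500 ft = 15 − 2 × (12500/1000) = -10°C.
ISA deviation = -31 − (-10) = -21°C.
Density altitude = 12500 + 120 × (-21) = 12500 + (-2520) = 9980 ft.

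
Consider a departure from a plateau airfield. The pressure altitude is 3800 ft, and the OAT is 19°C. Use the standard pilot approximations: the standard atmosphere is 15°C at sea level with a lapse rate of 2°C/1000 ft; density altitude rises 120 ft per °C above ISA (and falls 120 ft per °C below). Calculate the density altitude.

5192 ft

ISA temperature at 3800 ft = 15 − 2 × (3800/1000) = 7.4°C.
ISA deviation = 19 − 7.4 = +11.6°C.
Density altitude = 3800 + 120 × (11.6) = 3800 + (+1392) = 5192 ft.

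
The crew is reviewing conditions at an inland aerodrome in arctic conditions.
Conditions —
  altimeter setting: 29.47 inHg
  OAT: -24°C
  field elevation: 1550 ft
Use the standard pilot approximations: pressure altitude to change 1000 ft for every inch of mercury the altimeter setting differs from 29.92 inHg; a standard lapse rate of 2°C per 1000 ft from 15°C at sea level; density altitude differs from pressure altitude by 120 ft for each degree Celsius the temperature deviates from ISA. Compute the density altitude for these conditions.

-2200 ft

Pressure altitude = 1550 + (29.92 − 29.47) × 1000 = 1550 + (+450) = 2000 ft.
ISA temperature at 2000 ft = 15 − 2 × (2000/1000) = 11°C.
ISA deviation = -24 − 11 = -35°C.
Density altitude = 2000 + 120 × (-35) = -2200 ft.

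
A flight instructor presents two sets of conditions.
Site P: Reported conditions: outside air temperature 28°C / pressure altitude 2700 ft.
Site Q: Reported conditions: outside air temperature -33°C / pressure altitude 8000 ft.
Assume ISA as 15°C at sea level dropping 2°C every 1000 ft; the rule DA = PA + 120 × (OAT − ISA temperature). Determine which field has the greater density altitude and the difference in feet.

Site P by 748 ft

Site P: ISA temp = 9.6°C, deviation +18.4°C, DA = 2700 + 120 × 18.4 = 4908 ft.
Site Q: ISA temp = -1°C, deviation -32°C, DA = 8000 + 120 × (-32) = 4160 ft.
Site P is higher by 4908 − 4160 = 748 ft.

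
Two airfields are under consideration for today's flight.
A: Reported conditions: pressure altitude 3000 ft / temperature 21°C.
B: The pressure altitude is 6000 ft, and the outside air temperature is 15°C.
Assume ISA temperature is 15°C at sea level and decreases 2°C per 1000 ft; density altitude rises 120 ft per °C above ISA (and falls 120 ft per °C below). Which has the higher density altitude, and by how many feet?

B by 3000 ft

A: ISA temp = 9°C, deviation +12°C, DA = 3000 + 120 × 12 = 4440 ft.
B: ISA temp = 3°C, deviation +12°C, DA = 6000 + 120 × 12 = 7440 ft.
B is higher by 7440 − 4440 = 3000 ft.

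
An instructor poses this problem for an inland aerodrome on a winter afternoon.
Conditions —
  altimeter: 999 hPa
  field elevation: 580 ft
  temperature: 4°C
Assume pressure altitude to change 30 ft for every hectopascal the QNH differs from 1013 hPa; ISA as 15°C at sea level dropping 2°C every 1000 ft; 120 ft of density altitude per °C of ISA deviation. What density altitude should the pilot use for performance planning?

Pressure altitude = 580 + (1013 − 999) × 30 = 580 + (+420) = 1000 ft.
ISA temperature at 1000 ft = 15 − 2 × (1000/1000) = 13°C.
ISA deviation = 4 − 13 = -9°C.
Density altitude = 1000 + 120 × (-9) = -80 ft.

-80 ft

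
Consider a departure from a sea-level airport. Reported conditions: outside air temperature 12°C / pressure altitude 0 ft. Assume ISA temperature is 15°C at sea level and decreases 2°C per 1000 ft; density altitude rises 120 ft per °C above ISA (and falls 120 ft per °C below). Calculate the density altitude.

ISA temperature at 0 ft = 15 − 2 × (0/1000) = 15°C.
ISA deviation = 12 − 15 = -3°C.
Density altitude = 0 + 120 × (-3) = 0 + (-360) = -360 ft.

-360 ft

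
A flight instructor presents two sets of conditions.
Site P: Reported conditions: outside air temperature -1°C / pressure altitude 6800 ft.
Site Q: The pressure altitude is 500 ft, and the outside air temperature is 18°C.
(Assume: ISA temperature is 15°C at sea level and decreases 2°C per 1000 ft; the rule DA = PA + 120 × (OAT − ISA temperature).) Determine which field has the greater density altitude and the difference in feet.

Site P by 5532 ft

Site P: ISA temp = 1.4°C, deviation -2.4°C, DA = 6800 + 120 × (-2.4) = 6512 ft.
Site Q: ISA temp = 14°C, deviation +4°C, DA = 500 + 120 × 4 = 980 ft.
Site P is higher by 6512 − 980 = 5532 ft.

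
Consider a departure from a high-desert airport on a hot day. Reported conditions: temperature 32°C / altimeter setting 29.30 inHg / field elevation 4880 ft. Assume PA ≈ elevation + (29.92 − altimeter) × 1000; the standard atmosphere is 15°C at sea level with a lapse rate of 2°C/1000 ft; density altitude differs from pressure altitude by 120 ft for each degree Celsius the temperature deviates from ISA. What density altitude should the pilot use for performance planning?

Pressure altitude = 4880 + (29.92 − 29.30) × 1000 = 4880 + (+620) = 5500 ft.
ISA temperature at 5500 ft = 15 − 2 × (5500/1000) = 4°C.
ISA deviation = 32 − 4 = +28°C.
Density altitude = 5500 + 120 × (28) = 8860 ft.

8860 ft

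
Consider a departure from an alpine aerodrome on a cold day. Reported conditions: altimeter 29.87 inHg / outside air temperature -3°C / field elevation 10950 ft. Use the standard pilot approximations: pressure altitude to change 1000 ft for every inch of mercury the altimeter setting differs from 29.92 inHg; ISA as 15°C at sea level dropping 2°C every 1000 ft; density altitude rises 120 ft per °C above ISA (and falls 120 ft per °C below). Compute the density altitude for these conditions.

11480 ft

Pressure altitude = 10950 + (29.92 − 29.87) × 1000 = 10950 + (+50) = 11000 ft.
ISA temperature at 11000 ft = 15 − 2 × (11000/1000) = -7°C.
ISA deviation = -3 − (-7) = +4°C.
Density altitude = 11000 + 120 × (4) = 11480 ft.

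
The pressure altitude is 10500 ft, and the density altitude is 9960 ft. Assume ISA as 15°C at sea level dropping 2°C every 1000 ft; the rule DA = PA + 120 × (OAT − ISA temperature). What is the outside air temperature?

-10.5°C

Density altitude − pressure altitude = 9960 − 10500 = -540 ft.
At 120 ft/°C that is an ISA deviation of -540/120 = -4.5°C.
ISA temperature at 10500 ft = 15 − 2 × (10500/1000) = -6°C.
OAT = ISA + deviation = -6 + (-4.5) = -10.5°C.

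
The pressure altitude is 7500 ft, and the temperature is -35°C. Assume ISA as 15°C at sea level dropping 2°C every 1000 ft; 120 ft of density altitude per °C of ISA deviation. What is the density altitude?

3300 ft

ISA temperature at 7500 ft = 15 − 2 × (7500/1000) = 0°C.
ISA deviation = -35 − 0 = -35°C.
Density altitude = 7500 + 120 × (-35) = 7500 + (-4200) = 3300 ft.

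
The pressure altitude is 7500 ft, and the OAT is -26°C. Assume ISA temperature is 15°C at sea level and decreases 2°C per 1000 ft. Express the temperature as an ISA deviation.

ISA-26°C

ISA temperature at 7500 ft = 15 − 2 × (7500/1000) = 0°C.
Deviation = OAT − ISA = -26 − 0 = -26°C.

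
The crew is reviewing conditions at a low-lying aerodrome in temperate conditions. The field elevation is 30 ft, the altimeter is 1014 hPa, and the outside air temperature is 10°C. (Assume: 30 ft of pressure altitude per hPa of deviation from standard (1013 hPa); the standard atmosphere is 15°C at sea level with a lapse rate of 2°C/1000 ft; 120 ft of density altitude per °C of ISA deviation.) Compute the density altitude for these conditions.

-600 ft

Pressure altitude = 30 + (1013 − 1014) × 30 = 30 + (-30) = 0 ft.
ISA temperature at 0 ft = 15 − 2 × (0/1000) = 15°C.
ISA deviation = 10 − 15 = -5°C.
Density altitude = 0 + 120 × (-5) = -600 ft.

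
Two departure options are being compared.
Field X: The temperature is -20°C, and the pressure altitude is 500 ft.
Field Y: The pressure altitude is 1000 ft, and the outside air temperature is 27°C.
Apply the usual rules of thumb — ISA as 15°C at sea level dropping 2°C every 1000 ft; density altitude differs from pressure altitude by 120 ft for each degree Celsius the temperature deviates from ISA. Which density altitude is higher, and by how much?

Field Y by 6260 ft

Field X: ISA temp = 14°C, deviation -34°C, DA = 500 + 120 × (-34) = -3580 ft.
Field Y: ISA temp = 13°C, deviation +14°C, DA = 1000 + 120 × 14 = 2680 ft.
Field Y is higher by 2680 − (-3580) = 6260 ft.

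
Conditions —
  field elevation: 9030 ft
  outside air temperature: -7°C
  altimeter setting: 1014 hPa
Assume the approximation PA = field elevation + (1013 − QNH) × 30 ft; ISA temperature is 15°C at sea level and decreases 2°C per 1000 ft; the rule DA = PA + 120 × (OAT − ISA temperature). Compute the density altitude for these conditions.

Pressure altitude = 9030 + (1013 − 1014) × 30 = 9030 + (-30) = 9000 ft.
ISA temperature at 9000 ft = 15 − 2 × (9000/1000) = -3°C.
ISA deviation = -7 − (-3) = -4°C.
Density altitude = 9000 + 120 × (-4) = 8520 ft.

8520 ft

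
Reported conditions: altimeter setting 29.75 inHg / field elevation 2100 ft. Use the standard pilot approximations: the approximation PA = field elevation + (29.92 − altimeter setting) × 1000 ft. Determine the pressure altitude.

2270 ft

Pressure correction = (29.92 − 29.75) × 1000 = +170 ft.
Pressure altitude = 2100 + (+170) = 2270 ft.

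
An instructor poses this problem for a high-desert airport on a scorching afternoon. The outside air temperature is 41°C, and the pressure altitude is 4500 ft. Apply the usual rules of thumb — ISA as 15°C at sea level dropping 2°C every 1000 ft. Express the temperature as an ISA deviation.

ISA temperature at 4500 ft = 15 − 2 × (4500/1000) = 6°C.
Deviation = OAT − ISA = 41 − 6 = +35°C.

ISA+35°C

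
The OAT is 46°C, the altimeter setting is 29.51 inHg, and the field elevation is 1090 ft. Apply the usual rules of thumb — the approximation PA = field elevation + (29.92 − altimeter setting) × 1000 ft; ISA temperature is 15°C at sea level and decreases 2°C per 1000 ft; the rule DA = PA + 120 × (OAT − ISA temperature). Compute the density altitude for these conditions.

Pressure altitude = 1090 + (29.92 − 29.51) × 1000 = 1090 + (+410) = 1500 ft.
ISA temperature at 1500 ft = 15 − 2 × (1500/1000) = 12°C.
ISA deviation = 46 − 12 = +34°C.
Density altitude = 1500 + 120 × (34) = 5580 ft.

5580 ft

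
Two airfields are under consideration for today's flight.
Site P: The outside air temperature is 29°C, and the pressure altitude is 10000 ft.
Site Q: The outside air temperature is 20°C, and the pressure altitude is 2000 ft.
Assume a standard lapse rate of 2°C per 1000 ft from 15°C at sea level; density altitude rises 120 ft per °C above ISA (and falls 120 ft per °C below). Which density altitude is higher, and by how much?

Site P: ISA temp = -5°C, deviation +34°C, DA = 10000 + 120 × 34 = 14080 ft.
Site Q: ISA temp = 11°C, deviation +9°C, DA = 2000 + 120 × 9 = 3080 ft.
Site P is higher by 14080 − 3080 = 11000 ft.

Site P by 11000 ft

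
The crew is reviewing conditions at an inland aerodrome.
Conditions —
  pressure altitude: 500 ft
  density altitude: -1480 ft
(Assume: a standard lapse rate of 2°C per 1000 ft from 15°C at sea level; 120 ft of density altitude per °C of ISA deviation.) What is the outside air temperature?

Density altitude − pressure altitude = -1480 − 500 = -1980 ft.
At 120 ft/°C that is an ISA deviation of -1980/120 = -16.5°C.
ISA temperature at 500 ft = 15 − 2 × (500/1000) = 14°C.
OAT = ISA + deviation = 14 + (-16.5) = -2.5°C.

-2.5°C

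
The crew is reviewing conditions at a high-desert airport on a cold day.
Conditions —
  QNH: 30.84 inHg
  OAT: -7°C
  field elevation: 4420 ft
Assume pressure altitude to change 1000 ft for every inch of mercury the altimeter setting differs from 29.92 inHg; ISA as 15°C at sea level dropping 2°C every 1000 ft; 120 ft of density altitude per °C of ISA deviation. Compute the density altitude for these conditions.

1700 ft

Pressure altitude = 4420 + (29.92 − 30.84) × 1000 = 4420 + (-920) = 3500 ft.
ISA temperature at 3500 ft = 15 − 2 × (3500/1000) = 8°C.
ISA deviation = -7 − 8 = -15°C.
Density altitude = 3500 + 120 × (-15) = 1700 ft.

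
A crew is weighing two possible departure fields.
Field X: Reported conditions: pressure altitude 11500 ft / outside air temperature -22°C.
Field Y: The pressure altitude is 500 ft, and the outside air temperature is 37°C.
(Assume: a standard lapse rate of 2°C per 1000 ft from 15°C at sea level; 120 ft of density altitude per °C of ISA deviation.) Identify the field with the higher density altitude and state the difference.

Field X: ISA temp = -8°C, deviation -14°C, DA = 11500 + 120 × (-14) = 9820 ft.
Field Y: ISA temp = 14°C, deviation +23°C, DA = 500 + 120 × 23 = 3260 ft.
Field X is higher by 9820 − 3260 = 6560 ft.

Field X by 6560 ft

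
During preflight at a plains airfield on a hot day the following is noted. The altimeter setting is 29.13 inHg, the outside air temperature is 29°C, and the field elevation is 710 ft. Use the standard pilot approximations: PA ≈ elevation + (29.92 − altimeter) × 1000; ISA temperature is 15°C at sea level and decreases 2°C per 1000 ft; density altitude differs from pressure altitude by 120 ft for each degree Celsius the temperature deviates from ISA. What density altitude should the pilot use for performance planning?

3540 ft

Pressure altitude = 710 + (29.92 − 29.13) × 1000 = 710 + (+790) = 1500 ft.
ISA temperature at 1500 ft = 15 − 2 × (1500/1000) = 12°C.
ISA deviation = 29 − 12 = +17°C.
Density altitude = 1500 + 120 × (17) = 3540 ft.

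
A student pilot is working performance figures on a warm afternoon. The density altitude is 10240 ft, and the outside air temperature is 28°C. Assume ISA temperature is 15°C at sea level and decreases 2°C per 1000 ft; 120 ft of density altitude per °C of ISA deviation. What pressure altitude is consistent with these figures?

DA = PA + 120 × (OAT − (15 − 2·PA/1000)) = PA + 120·OAT − 1800 + 0.24·PA = 1.24·PA + 120·OAT − 1800.
So 1.24·PA = 10240 − 120 × 28 + 1800 = 8680.
PA = 8680 / 1.24 = 7000 ft.

7000 ft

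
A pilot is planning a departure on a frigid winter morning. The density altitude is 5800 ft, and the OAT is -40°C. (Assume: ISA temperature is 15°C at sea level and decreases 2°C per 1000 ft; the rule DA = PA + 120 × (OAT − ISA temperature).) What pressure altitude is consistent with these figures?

DA = PA + 120 × (OAT − (15 − 2·PA/1000)) = PA + 120·OAT − 1800 + 0.24·PA = 1.24·PA + 120·OAT − 1800.
So 1.24·PA = 5800 − 120 × (-40) + 1800 = 12400.
PA = 12400 / 1.24 = 10000 ft.

10000 ft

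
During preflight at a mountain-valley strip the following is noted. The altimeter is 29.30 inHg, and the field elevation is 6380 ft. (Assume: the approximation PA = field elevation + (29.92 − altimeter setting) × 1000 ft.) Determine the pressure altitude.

Pressure correction = (29.92 − 29.30) × 1000 = +620 ft.
Pressure altitude = 6380 + (+620) = 7000 ft.

7000 ft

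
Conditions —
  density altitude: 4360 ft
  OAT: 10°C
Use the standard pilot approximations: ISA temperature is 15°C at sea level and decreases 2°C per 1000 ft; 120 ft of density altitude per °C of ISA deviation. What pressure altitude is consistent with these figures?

DA = PA + 120 × (OAT − (15 − 2·PA/1000)) = PA + 120·OAT − 1800 + 0.24·PA = 1.24·PA + 120·OAT − 1800.
So 1.24·PA = 4360 − 120 × 10 + 1800 = 4960.
PA = 4960 / 1.24 = 4000 ft.

4000 ft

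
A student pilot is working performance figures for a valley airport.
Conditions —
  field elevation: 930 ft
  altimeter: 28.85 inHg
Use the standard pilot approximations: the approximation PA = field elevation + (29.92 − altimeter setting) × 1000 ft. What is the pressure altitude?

Pressure correction = (29.92 − 28.85) × 1000 = +1070 ft.
Pressure altitude = 930 + (+1070) = 2000 ft.

2000 ft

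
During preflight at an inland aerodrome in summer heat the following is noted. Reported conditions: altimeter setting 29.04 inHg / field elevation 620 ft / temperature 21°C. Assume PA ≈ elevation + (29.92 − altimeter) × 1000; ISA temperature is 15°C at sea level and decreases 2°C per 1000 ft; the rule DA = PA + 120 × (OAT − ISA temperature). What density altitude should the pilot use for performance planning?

Pressure altitude = 620 + (29.92 − 29.04) × 1000 = 620 + (+880) = 1500 ft.
ISA temperature at 1500 ft = 15 − 2 × (1500/1000) = 12°C.
ISA deviation = 21 − 12 = +9°C.
Density altitude = 1500 + 120 × (9) = 2580 ft.

2580 ft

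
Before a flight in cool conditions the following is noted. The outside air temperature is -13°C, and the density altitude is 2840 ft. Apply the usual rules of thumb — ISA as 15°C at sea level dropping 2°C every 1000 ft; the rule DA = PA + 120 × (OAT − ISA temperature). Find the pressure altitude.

DA = PA + 120 × (OAT − (15 − 2·PA/1000)) = PA + 120·OAT − 1800 + 0.24·PA = 1.24·PA + 120·OAT − 1800.
So 1.24·PA = 2840 − 120 × (-13) + 1800 = 6200.
PA = 6200 / 1.24 = 5000 ft.

5000 ft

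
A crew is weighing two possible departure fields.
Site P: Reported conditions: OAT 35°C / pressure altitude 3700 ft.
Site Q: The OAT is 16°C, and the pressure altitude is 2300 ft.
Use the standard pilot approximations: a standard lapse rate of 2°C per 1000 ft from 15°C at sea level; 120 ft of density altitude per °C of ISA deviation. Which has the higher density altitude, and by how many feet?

Site P: ISA temp = 7.6°C, deviation +27.4°C, DA = 3700 + 120 × 27.4 = 6988 ft.
Site Q: ISA temp = 10.4°C, deviation +5.6°C, DA = 2300 + 120 × 5.6 = 2972 ft.
Site P is higher by 6988 − 2972 = 4016 ft.

Site P by 4016 ft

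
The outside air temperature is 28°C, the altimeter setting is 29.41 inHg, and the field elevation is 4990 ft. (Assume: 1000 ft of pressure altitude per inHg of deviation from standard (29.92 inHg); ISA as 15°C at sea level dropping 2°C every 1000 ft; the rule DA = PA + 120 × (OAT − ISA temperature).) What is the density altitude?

8380 ft

Pressure altitude = 4990 + (29.92 − 29.41) × 1000 = 4990 + (+510) = 5500 ft.
ISA temperature at 5500 ft = 15 − 2 × (5500/1000) = 4°C.
ISA deviation = 28 − 4 = +24°C.
Density altitude = 5500 + 120 × (24) = 8380 ft.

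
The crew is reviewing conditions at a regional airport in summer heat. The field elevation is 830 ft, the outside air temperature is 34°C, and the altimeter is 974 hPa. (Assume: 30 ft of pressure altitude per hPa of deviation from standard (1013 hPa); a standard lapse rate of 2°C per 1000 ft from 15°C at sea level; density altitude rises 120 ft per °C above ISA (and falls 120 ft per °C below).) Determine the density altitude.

4760 ft

Pressure altitude = 830 + (1013 − 974) × 30 = 830 + (+1170) = 2000 ft.
ISA temperature at 2000 ft = 15 − 2 × (2000/1000) = 11°C.
ISA deviation = 34 − 11 = +23°C.
Density altitude = 2000 + 120 × (23) = 4760 ft.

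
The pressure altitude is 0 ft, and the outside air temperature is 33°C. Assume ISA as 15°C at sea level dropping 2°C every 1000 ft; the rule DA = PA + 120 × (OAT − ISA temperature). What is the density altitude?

2160 ft

ISA temperature at 0 ft = 15 − 2 × (0/1000) = 15°C.
ISA deviation = 33 − 15 = +18°C.
Density altitude = 0 + 120 × (18) = 0 + (+2160) = 2160 ft.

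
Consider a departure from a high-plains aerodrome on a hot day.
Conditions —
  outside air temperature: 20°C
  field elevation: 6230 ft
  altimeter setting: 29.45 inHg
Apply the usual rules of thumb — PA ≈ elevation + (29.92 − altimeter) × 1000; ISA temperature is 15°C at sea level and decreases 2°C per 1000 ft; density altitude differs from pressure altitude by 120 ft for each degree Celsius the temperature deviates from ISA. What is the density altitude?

8908 ft

Pressure altitude = 6230 + (29.92 − 29.45) × 1000 = 6230 + (+470) = 6700 ft.
ISA temperature at 6700 ft = 15 − 2 × (6700/1000) = 1.6°C.
ISA deviation = 20 − 1.6 = +18.4°C.
Density altitude = 6700 + 120 × (18.4) = 8908 ft.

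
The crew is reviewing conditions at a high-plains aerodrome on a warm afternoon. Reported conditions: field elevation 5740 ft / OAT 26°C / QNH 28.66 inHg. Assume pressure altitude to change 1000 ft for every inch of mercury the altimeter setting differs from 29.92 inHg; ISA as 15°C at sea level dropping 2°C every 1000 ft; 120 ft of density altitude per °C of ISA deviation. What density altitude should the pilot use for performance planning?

10000 ft

Pressure altitude = 5740 + (29.92 − 28.66) × 1000 = 5740 + (+1260) = 7000 ft.
ISA temperature at 7000 ft = 15 − 2 × (7000/1000) = 1°C.
ISA deviation = 26 − 1 = +25°C.
Density altitude = 7000 + 120 × (25) = 10000 ft.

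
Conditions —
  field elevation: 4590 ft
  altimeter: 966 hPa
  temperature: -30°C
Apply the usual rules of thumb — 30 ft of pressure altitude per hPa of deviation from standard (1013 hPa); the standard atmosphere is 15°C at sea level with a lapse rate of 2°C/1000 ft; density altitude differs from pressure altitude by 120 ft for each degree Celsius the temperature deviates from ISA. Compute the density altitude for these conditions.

Pressure altitude = 4590 + (1013 − 966) × 30 = 4590 + (+1410) = 6000 ft.
ISA temperature at 6000 ft = 15 − 2 × (6000/1000) = 3°C.
ISA deviation = -30 − 3 = -33°C.
Density altitude = 6000 + 120 × (-33) = 2040 ft.

2040 ft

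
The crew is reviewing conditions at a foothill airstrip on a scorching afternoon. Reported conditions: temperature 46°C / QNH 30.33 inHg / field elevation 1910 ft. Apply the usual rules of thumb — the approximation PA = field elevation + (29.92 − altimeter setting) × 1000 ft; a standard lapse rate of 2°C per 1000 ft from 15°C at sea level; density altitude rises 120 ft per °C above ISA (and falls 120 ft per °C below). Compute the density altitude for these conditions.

5580 ft

Pressure altitude = 1910 + (29.92 − 30.33) × 1000 = 1910 + (-410) = 1500 ft.
ISA temperature at 1500 ft = 15 − 2 × (1500/1000) = 12°C.
ISA deviation = 46 − 12 = +34°C.
Density altitude = 1500 + 120 × (34) = 5580 ft.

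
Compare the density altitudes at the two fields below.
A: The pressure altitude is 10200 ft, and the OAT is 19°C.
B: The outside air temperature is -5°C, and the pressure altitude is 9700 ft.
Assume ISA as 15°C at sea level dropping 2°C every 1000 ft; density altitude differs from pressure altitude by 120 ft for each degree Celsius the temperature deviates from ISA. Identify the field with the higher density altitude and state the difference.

A: ISA temp = -5.4°C, deviation +24.4°C, DA = 10200 + 120 × 24.4 = 13128 ft.
B: ISA temp = -4.4°C, deviation -0.6°C, DA = 9700 + 120 × (-0.6) = 9628 ft.
A is higher by 13128 − 9628 = 3500 ft.

A by 3500 ft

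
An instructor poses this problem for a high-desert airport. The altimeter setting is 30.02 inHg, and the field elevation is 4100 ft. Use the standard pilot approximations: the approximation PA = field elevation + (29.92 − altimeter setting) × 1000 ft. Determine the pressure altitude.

Pressure correction = (29.92 − 30.02) × 1000 = -100 ft.
Pressure altitude = 4100 + (-100) = 4000 ft.

4000 ft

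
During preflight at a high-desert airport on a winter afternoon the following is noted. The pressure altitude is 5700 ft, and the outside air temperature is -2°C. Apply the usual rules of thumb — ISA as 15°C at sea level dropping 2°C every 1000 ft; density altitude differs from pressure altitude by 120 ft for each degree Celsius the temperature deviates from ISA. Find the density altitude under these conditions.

5028 ft

ISA temperature at 5700 ft = 15 − 2 × (5700/1000) = 3.6°C.
ISA deviation = -2 − 3.6 = -5.6°C.
Density altitude = 5700 + 120 × (-5.6) = 5700 + (-672) = 5028 ft.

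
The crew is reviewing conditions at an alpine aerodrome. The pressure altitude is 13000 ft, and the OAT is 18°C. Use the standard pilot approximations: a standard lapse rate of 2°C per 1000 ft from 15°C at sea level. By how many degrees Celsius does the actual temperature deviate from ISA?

ISA temperature at 13000 ft = 15 − 2 × (13000/1000) = -11°C.
Deviation = OAT − ISA = 18 − (-11) = +29°C.

ISA+29°C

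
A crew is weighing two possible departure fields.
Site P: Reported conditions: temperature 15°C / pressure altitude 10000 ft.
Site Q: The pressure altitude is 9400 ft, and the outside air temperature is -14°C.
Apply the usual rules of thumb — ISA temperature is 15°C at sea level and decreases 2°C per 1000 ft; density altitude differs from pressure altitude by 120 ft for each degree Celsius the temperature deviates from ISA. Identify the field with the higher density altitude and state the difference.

Site P: ISA temp = -5°C, deviation +20°C, DA = 10000 + 120 × 20 = 12400 ft.
Site Q: ISA temp = -3.8°C, deviation -10.2°C, DA = 9400 + 120 × (-10.2) = 8176 ft.
Site P is higher by 12400 − 8176 = 4224 ft.

Site P by 4224 ft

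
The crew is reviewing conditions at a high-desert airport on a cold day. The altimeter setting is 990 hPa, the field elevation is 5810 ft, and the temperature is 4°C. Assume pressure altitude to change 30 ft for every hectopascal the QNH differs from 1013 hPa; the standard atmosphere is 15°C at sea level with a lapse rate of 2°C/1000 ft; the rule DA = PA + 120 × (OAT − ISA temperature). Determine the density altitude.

6740 ft

Pressure altitude = 5810 + (1013 − 990) × 30 = 5810 + (+690) = 6500 ft.
ISA temperature at 6500 ft = 15 − 2 × (6500/1000) = 2°C.
ISA deviation = 4 − 2 = +2°C.
Density altitude = 6500 + 120 × (2) = 6740 ft.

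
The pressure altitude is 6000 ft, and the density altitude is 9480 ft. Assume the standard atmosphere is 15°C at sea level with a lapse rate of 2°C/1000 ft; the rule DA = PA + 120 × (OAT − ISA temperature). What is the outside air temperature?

32°C

Density altitude − pressure altitude = 9480 − 6000 = +3480 ft.
At 120 ft/°C that is an ISA deviation of 3480/120 = +29°C.
ISA temperature at 6000 ft = 15 − 2 × (6000/1000) = 3°C.
OAT = ISA + deviation = 3 + (+29) = 32°C.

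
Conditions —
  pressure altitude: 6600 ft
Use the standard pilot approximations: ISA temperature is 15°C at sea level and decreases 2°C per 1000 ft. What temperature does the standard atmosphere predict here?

ISA temperature = 15 − 2 × (6600/1000) = 15 − 13.2 = 1.8°C.

1.8°C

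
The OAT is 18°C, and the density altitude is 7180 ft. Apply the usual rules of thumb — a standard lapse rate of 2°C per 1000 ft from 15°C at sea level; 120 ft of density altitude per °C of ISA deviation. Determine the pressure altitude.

5500 ft

DA = PA + 120 × (OAT − (15 − 2·PA/1000)) = PA + 120·OAT − 1800 + 0.24·PA = 1.24·PA + 120·OAT − 1800.
So 1.24·PA = 7180 − 120 × 18 + 1800 = 6820.
PA = 6820 / 1.24 = 5500 ft.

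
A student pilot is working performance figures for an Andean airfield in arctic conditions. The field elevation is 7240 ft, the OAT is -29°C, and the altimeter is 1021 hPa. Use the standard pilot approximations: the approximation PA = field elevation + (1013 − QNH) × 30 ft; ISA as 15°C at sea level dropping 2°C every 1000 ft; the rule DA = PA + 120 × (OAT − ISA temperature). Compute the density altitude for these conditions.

3400 ft

Pressure altitude = 7240 + (1013 − 1021) × 30 = 7240 + (-240) = 7000 ft.
ISA temperature at 7000 ft = 15 − 2 × (7000/1000) = 1°C.
ISA deviation = -29 − 1 = -30°C.
Density altitude = 7000 + 120 × (-30) = 3400 ft.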